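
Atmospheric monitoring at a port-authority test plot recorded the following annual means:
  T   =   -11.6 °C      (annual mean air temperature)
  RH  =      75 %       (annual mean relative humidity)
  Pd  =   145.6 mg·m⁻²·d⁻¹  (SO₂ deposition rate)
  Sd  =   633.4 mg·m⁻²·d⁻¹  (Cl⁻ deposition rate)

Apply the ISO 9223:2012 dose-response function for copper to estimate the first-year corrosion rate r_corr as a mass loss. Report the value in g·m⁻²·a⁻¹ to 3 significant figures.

copper: temperature factor f = +0.126·(-21.6) = -2.7216
  Pd branch = 0.0053·Pd^0.26·e^(0.059·RH+f) = 0.1063 μm/a
  Cl⁻ term: 0.01025·633.4^0.27·exp(0.036·75+0.049·-11.6) = 0.4931
  r_corr = 0.1063 + 0.4931 = 0.5994 μm/a
Convert to mass loss: 0.5994 μm/a × 8.96 g/cm³ = 5.37 g·m⁻²·a⁻¹

r_corr = 5.37 g·m⁻²·a⁻¹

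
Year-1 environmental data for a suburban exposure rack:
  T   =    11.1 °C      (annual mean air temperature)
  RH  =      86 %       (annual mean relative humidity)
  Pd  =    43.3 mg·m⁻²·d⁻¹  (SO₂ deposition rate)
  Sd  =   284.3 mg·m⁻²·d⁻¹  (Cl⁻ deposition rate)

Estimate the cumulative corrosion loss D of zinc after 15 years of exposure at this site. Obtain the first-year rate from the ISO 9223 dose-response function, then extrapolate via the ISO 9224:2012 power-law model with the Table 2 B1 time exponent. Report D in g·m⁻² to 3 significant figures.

zinc: temperature factor f = -0.071·(1.1) = -0.0781
  SO₂ term: 0.0129·43.3^0.44·exp(0.046·86-0.0781) = 3.272
  Sd branch = 0.0175·Sd^0.57·e^(0.008·RH+0.085·T) = 2.24 μm/a
  sum: 3.272 + 2.24 → r_corr = 5.512 μm/a
ISO 9224: D(t) = r_corr · t^b with b = 0.813 (zinc, B1)
  D(15) = 5.512 × 15^0.813 = 5.512 × 9.04 = 49.83 μm
  Mass loss = 49.83 μm × 7.14 g/cm³ = 355.8 g·m⁻²

D(15) = 356 g·m⁻²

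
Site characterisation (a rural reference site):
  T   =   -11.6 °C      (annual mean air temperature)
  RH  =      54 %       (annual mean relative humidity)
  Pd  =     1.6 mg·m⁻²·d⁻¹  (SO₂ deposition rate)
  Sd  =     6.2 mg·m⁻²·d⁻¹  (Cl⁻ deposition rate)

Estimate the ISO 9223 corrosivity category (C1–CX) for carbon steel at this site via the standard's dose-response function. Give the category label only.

C2

carbon steel: T≤10 °C ⇒ hinge +0.150·(-11.6−10) = -3.2400
  Pd branch = 1.77·Pd^0.52·e^(0.02·RH+f) = 0.2606 μm/a
  Sd branch = 0.102·Sd^0.62·e^(0.033·RH+0.04·T) = 1.181 μm/a
  r_corr = 0.2606 + 1.181 = 1.442 μm/a
1.44 μm/a falls in (1.3, 25] for carbon steel → category C2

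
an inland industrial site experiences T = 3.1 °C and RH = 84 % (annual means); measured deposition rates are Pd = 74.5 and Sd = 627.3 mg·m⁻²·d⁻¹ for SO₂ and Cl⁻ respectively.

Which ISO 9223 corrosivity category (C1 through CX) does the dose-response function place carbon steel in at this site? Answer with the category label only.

C5

carbon steel: temperature factor f = +0.150·(-6.9) = -1.0350
  Pd branch = 1.77·Pd^0.52·e^(0.02·RH+f) = 31.74 μm/a
  Sd branch = 0.102·Sd^0.62·e^(0.033·RH+0.04·T) = 100.2 μm/a
  r_corr = 31.74 + 100.2 = 131.9 μm/a
ISO 9223 Table 2 (carbon steel): 80 < 132 ≤ 200 μm/a ⇒ C5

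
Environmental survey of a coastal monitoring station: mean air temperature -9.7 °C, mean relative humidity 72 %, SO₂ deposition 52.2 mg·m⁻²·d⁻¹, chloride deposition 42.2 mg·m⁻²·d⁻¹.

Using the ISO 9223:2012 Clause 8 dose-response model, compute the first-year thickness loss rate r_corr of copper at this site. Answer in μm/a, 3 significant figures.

r_corr = 0.320 μm/a

copper: T≤10 °C ⇒ hinge +0.126·(-9.7−10) = -2.4822
  Pd branch = 0.0053·Pd^0.26·e^(0.059·RH+f) = 0.08665 μm/a
  Cl⁻ term: 0.01025·42.2^0.27·exp(0.036·72+0.049·-9.7) = 0.2338
  r_corr = 0.08665 + 0.2338 = 0.3204 μm/a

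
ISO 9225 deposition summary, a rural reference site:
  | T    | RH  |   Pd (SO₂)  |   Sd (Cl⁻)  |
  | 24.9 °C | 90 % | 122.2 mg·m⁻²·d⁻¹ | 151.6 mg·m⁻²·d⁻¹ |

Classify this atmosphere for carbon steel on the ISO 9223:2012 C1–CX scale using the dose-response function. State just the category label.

carbon steel: temperature factor f = -0.054·(14.9) = -0.8046
  SO₂ term: 1.77·122.2^0.52·exp(0.02·90-0.8046) = 58.28
  Sd branch = 0.102·Sd^0.62·e^(0.033·RH+0.04·T) = 121.1 μm/a
  r_corr = 58.28 + 121.1 = 179.4 μm/a
ISO 9223 Table 2 (carbon steel): 80 < 179 ≤ 200 μm/a ⇒ C5

C5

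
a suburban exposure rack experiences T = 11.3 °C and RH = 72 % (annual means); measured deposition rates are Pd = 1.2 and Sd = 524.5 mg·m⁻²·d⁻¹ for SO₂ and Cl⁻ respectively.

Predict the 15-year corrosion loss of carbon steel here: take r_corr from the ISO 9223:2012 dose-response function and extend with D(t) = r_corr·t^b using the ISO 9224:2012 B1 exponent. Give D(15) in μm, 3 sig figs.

D(15) = 377 μm

carbon steel: T>10 °C ⇒ hinge -0.054·(11.3−10) = -0.0702
  SO₂ term: 1.77·1.2^0.52·exp(0.02·72-0.0702) = 7.657
  Sd branch = 0.102·Sd^0.62·e^(0.033·RH+0.04·T) = 83.76 μm/a
  r_corr = 7.657 + 83.76 = 91.41 μm/a
Long-term exponent b (ISO 9224 Table 2, B1) = 0.523
  D(15) = 91.41 × 15^0.523 = 91.41 × 4.122 = 376.8 μm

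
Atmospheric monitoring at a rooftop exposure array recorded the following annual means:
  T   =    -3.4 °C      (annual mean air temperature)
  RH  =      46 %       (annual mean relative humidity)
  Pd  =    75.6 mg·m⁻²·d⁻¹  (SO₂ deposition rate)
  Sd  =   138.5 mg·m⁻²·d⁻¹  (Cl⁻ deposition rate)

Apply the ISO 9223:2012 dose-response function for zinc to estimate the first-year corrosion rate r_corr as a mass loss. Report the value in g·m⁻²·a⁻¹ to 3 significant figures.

r_corr = 5.33 g·m⁻²·a⁻¹

zinc: temperature factor f = +0.038·(-13.4) = -0.5092
  Pd branch = 0.0129·Pd^0.44·e^(0.046·RH+f) = 0.4315 μm/a
  Sd branch = 0.0175·Sd^0.57·e^(0.008·RH+0.085·T) = 0.3148 μm/a
  r_corr = 0.4315 + 0.3148 = 0.7462 μm/a
Convert to mass loss: 0.7462 μm/a × 7.14 g/cm³ = 5.328 g·m⁻²·a⁻¹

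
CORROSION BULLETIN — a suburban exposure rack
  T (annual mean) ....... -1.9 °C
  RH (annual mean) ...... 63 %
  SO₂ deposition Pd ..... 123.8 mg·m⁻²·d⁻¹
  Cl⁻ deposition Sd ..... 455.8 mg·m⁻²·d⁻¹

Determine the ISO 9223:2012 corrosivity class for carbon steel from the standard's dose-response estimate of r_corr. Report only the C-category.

C3

carbon steel: temperature factor f = +0.150·(-11.9) = -1.7850
  SO₂ term: 1.77·123.8^0.52·exp(0.02·63-1.7850) = 12.83
  Cl⁻ term: 0.102·455.8^0.62·exp(0.033·63+0.04·-1.9) = 33.65
  sum: 12.83 + 33.65 → r_corr = 46.47 μm/a
ISO 9223 Table 2 (carbon steel): 25 < 46.5 ≤ 50 μm/a ⇒ C3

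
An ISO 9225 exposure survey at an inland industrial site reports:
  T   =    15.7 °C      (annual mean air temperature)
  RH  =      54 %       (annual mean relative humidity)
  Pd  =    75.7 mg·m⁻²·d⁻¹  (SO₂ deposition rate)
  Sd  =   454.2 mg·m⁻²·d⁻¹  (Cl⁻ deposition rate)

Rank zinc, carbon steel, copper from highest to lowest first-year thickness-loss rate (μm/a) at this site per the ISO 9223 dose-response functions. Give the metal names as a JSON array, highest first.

["carbon steel", "zinc", "copper"]

zinc: f(T) = -0.071·(T−10) [T>10 °C] = -0.4047
  Pd branch = 0.0129·Pd^0.44·e^(0.046·RH+f) = 0.6925 μm/a
  Sd branch = 0.0175·Sd^0.57·e^(0.008·RH+0.085·T) = 3.348 μm/a
  r_corr = 0.6925 + 3.348 = 4.041 μm/a
carbon steel: temperature factor f = -0.054·(5.7) = -0.3078
  SO₂ term: 1.77·75.7^0.52·exp(0.02·54-0.3078) = 36.35
  Sd branch = 0.102·Sd^0.62·e^(0.033·RH+0.04·T) = 50.44 μm/a
  sum: 36.35 + 50.44 → r_corr = 86.78 μm/a
copper: temperature factor f = -0.080·(5.7) = -0.4560
  Pd branch = 0.0053·Pd^0.26·e^(0.059·RH+f) = 0.2503 μm/a
  Cl⁻ term: 0.01025·454.2^0.27·exp(0.036·54+0.049·15.7) = 0.8064
  sum: 0.2503 + 0.8064 → r_corr = 1.057 μm/a
Ordering by μm/a: carbon steel (86.8) > zinc (4.04) > copper (1.06)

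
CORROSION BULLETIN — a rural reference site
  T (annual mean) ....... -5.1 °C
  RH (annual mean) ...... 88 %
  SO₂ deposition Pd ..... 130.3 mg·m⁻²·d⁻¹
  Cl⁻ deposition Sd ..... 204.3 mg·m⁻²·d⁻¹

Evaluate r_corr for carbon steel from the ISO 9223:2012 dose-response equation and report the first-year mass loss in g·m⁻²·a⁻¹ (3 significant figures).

r_corr = 428 g·m⁻²·a⁻¹

carbon steel: temperature factor f = +0.150·(-15.1) = -2.2650
  sulphur-dioxide contribution → 13.44 μm/a
  chloride contribution → 41.07 μm/a
  ⇒ r_corr(carbon steel) = 54.51 μm/a
Convert to mass loss: 54.51 μm/a × 7.85 g/cm³ = 427.9 g·m⁻²·a⁻¹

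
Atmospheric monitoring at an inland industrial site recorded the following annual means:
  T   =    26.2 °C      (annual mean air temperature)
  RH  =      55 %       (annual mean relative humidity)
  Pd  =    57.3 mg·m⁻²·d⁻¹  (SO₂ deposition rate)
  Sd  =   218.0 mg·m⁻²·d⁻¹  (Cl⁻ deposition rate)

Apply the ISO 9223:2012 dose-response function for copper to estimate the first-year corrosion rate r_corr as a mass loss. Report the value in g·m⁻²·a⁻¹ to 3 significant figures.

copper: T>10 °C ⇒ hinge -0.080·(26.2−10) = -1.2960
  Pd branch = 0.0053·Pd^0.26·e^(0.059·RH+f) = 0.1066 μm/a
  Cl⁻ term: 0.01025·218.0^0.27·exp(0.036·55+0.049·26.2) = 1.147
  r_corr = 0.1066 + 1.147 = 1.254 μm/a
Convert to mass loss: 1.254 μm/a × 8.96 g/cm³ = 11.23 g·m⁻²·a⁻¹

r_corr = 11.2 g·m⁻²·a⁻¹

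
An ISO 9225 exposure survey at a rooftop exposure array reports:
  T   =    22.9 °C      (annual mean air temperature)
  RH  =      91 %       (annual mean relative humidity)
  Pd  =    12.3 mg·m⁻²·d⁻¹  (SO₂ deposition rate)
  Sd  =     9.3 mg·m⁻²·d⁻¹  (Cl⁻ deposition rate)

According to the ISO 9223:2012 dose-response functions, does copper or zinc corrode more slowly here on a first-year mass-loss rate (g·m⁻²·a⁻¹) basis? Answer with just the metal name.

copper: f(T) = -0.080·(T−10) [T>10 °C] = -1.0320
  Pd branch = 0.0053·Pd^0.26·e^(0.059·RH+f) = 0.7784 μm/a
  Sd branch = 0.01025·Sd^0.27·e^(0.036·RH+0.049·T) = 1.522 μm/a
  r_corr = 0.7784 + 1.522 = 2.3 μm/a
  mass loss = 2.3 μm/a × 8.96 g/cm³ = 20.61 g·m⁻²·a⁻¹
zinc: T>10 °C ⇒ hinge -0.071·(22.9−10) = -0.9159
  SO₂ term: 0.0129·12.3^0.44·exp(0.046·91-0.9159) = 1.024
  Sd branch = 0.0175·Sd^0.57·e^(0.008·RH+0.085·T) = 0.9049 μm/a
  r_corr = 1.024 + 0.9049 = 1.929 μm/a
  mass loss = 1.929 μm/a × 7.14 g/cm³ = 13.77 g·m⁻²·a⁻¹
Ordering by g·m⁻²·a⁻¹: copper (20.6) > zinc (13.8)

zinc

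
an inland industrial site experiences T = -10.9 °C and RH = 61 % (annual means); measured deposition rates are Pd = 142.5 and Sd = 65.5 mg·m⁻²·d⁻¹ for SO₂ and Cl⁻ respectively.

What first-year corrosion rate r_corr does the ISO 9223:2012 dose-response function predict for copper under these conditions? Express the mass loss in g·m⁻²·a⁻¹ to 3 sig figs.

r_corr = 1.95 g·m⁻²·a⁻¹

copper: temperature factor f = +0.126·(-20.9) = -2.6334
  sulphur-dioxide contribution → 0.05054 μm/a
  chloride contribution → 0.1671 μm/a
  total first-year rate 0.2176 μm/a
Convert to mass loss: 0.2176 μm/a × 8.96 g/cm³ = 1.95 g·m⁻²·a⁻¹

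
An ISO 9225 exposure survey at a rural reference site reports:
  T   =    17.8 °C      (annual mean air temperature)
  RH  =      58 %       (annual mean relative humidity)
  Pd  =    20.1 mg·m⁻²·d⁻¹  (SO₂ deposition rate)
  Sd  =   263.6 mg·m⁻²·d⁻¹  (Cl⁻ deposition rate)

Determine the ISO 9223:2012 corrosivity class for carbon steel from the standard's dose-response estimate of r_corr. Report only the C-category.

C4

carbon steel: f(T) = -0.054·(T−10) [T>10 °C] = -0.4212
  sulphur-dioxide contribution → 17.64 μm/a
  chloride contribution → 44.67 μm/a
  total first-year rate 62.31 μm/a
62.3 μm/a falls in (50, 80] for carbon steel → category C4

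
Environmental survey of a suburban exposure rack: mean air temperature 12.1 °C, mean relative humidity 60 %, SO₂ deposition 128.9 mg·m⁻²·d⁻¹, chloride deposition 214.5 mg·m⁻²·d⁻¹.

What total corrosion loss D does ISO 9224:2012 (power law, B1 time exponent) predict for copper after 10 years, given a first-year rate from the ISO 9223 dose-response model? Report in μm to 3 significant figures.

copper: temperature factor f = -0.080·(2.1) = -0.1680
  Pd branch = 0.0053·Pd^0.26·e^(0.059·RH+f) = 0.5462 μm/a
  Cl⁻ term: 0.01025·214.5^0.27·exp(0.036·60+0.049·12.1) = 0.6851
  r_corr = 0.5462 + 0.6851 = 1.231 μm/a
Long-term exponent b (ISO 9224 Table 2, B1) = 0.667
  D(10) = 1.231 × 10^0.667 = 1.231 × 4.645 = 5.72 μm

D(10) = 5.72 μm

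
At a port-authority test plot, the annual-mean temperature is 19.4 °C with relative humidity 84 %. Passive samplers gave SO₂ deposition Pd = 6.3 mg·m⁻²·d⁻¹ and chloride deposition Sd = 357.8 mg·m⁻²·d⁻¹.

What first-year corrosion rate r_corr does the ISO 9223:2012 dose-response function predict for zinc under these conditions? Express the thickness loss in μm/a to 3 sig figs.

zinc: f(T) = -0.071·(T−10) [T>10 °C] = -0.6674
  sulphur-dioxide contribution → 0.7089 μm/a
  chloride contribution → 5.089 μm/a
  ⇒ r_corr(zinc) = 5.798 μm/a

r_corr = 5.80 μm/a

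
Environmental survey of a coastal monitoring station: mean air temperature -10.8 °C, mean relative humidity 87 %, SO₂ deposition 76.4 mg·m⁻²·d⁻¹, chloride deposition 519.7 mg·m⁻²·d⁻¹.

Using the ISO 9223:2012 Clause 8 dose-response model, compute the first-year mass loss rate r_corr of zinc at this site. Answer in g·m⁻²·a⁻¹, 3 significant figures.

r_corr = 18.9 g·m⁻²·a⁻¹

zinc: T≤10 °C ⇒ hinge +0.038·(-10.8−10) = -0.7904
  sulphur-dioxide contribution → 2.157 μm/a
  chloride contribution → 0.495 μm/a
  total first-year rate 2.652 μm/a
Convert to mass loss: 2.652 μm/a × 7.14 g/cm³ = 18.94 g·m⁻²·a⁻¹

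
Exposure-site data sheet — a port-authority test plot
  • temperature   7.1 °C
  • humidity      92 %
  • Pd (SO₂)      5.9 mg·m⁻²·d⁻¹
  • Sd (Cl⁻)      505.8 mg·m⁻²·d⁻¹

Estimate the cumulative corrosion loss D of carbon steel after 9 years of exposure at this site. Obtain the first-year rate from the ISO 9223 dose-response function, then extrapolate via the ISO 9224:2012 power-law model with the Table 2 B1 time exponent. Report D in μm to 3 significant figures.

D(9) = 480 μm

carbon steel: T≤10 °C ⇒ hinge +0.150·(7.1−10) = -0.4350
  Pd branch = 1.77·Pd^0.52·e^(0.02·RH+f) = 18.16 μm/a
  Sd branch = 0.102·Sd^0.62·e^(0.033·RH+0.04·T) = 133.9 μm/a
  sum: 18.16 + 133.9 → r_corr = 152.1 μm/a
Long-term exponent b (ISO 9224 Table 2, B1) = 0.523
  D(9) = 152.1 × 9^0.523 = 152.1 × 3.156 = 480 μm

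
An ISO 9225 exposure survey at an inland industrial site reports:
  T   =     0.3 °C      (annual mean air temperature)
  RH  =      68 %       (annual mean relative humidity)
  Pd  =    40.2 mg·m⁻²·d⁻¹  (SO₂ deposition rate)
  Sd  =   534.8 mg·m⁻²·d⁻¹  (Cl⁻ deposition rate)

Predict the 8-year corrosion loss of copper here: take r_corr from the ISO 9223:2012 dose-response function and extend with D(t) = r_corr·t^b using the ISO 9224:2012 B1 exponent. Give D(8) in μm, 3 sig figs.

D(8) = 3.53 μm

copper: f(T) = +0.126·(T−10) [T≤10 °C] = -1.2222
  sulphur-dioxide contribution → 0.2254 μm/a
  chloride contribution → 0.656 μm/a
  total first-year rate 0.8814 μm/a
Long-term exponent b (ISO 9224 Table 2, B1) = 0.667
  D(8) = 0.8814 × 8^0.667 = 0.8814 × 4.003 = 3.528 μm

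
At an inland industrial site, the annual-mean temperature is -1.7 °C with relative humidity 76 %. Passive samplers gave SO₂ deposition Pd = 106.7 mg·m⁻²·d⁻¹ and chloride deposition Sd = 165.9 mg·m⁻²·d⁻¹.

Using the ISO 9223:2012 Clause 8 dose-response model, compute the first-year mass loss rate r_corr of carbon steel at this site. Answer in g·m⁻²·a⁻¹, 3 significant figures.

r_corr = 343 g·m⁻²·a⁻¹

carbon steel: temperature factor f = +0.150·(-11.7) = -1.7550
  SO₂ term: 1.77·106.7^0.52·exp(0.02·76-1.7550) = 15.87
  Sd branch = 0.102·Sd^0.62·e^(0.033·RH+0.04·T) = 27.83 μm/a
  sum: 15.87 + 27.83 → r_corr = 43.7 μm/a
Convert to mass loss: 43.7 μm/a × 7.85 g/cm³ = 343.1 g·m⁻²·a⁻¹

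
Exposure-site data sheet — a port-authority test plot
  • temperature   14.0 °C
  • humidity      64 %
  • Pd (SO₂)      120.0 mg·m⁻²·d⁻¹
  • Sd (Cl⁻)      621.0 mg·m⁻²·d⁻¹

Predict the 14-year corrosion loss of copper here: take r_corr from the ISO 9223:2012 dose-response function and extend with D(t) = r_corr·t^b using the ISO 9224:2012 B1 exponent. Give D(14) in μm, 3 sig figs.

copper: temperature factor f = -0.080·(4.0) = -0.3200
  Pd branch = 0.0053·Pd^0.26·e^(0.059·RH+f) = 0.5832 μm/a
  Sd branch = 0.01025·Sd^0.27·e^(0.036·RH+0.049·T) = 1.157 μm/a
  sum: 0.5832 + 1.157 → r_corr = 1.74 μm/a
Long-term exponent b (ISO 9224 Table 2, B1) = 0.667
  D(14) = 1.74 × 14^0.667 = 1.74 × 5.814 = 10.12 μm

D(14) = 10.1 μm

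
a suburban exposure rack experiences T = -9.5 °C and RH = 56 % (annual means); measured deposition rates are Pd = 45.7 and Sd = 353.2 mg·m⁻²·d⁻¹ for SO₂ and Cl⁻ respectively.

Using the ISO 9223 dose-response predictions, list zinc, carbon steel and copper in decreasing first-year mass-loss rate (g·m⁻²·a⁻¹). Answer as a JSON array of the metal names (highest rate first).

["carbon steel", "zinc", "copper"]

zinc: f(T) = +0.038·(T−10) [T≤10 °C] = -0.7410
  sulphur-dioxide contribution → 0.4344 μm/a
  chloride contribution → 0.3462 μm/a
  total first-year rate 0.7806 μm/a
  mass loss = 0.7806 μm/a × 7.14 g/cm³ = 5.573 g·m⁻²·a⁻¹
carbon steel: temperature factor f = +0.150·(-19.5) = -2.9250
  sulphur-dioxide contribution → 2.124 μm/a
  chloride contribution → 16.82 μm/a
  total first-year rate 18.95 μm/a
  mass loss = 18.95 μm/a × 7.85 g/cm³ = 148.7 g·m⁻²·a⁻¹
copper: T≤10 °C ⇒ hinge +0.126·(-9.5−10) = -2.4570
  sulphur-dioxide contribution → 0.0334 μm/a
  chloride contribution → 0.2355 μm/a
  ⇒ r_corr(copper) = 0.2689 μm/a
  mass loss = 0.2689 μm/a × 8.96 g/cm³ = 2.41 g·m⁻²·a⁻¹
Ordering by g·m⁻²·a⁻¹: carbon steel (149) > zinc (5.57) > copper (2.41)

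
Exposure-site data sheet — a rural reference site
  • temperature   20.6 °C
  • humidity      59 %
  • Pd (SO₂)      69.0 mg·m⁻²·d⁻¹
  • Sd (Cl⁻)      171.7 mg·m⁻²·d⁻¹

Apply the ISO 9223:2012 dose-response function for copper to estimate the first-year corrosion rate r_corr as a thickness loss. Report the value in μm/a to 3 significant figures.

r_corr = 1.17 μm/a

copper: temperature factor f = -0.080·(10.6) = -0.8480
  Pd branch = 0.0053·Pd^0.26·e^(0.059·RH+f) = 0.2218 μm/a
  Cl⁻ term: 0.01025·171.7^0.27·exp(0.036·59+0.049·20.6) = 0.9439
  sum: 0.2218 + 0.9439 → r_corr = 1.166 μm/a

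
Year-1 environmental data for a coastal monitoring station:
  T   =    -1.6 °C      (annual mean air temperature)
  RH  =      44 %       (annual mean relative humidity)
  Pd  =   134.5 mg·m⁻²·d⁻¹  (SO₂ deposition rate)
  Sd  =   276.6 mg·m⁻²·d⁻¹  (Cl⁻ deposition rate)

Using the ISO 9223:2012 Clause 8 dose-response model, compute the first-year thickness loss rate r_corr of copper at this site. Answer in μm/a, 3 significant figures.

r_corr = 0.270 μm/a

copper: temperature factor f = +0.126·(-11.6) = -1.4616
  Pd branch = 0.0053·Pd^0.26·e^(0.059·RH+f) = 0.05894 μm/a
  Cl⁻ term: 0.01025·276.6^0.27·exp(0.036·44+0.049·-1.6) = 0.2108
  sum: 0.05894 + 0.2108 → r_corr = 0.2698 μm/a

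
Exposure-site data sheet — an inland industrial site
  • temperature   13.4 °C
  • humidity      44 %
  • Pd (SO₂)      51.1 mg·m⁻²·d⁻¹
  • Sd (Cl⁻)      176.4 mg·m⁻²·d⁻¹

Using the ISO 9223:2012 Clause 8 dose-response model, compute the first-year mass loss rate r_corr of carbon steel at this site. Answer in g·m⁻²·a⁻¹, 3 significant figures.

carbon steel: T>10 °C ⇒ hinge -0.054·(13.4−10) = -0.1836
  SO₂ term: 1.77·51.1^0.52·exp(0.02·44-0.1836) = 27.47
  Sd branch = 0.102·Sd^0.62·e^(0.033·RH+0.04·T) = 18.4 μm/a
  r_corr = 27.47 + 18.4 = 45.87 μm/a
Convert to mass loss: 45.87 μm/a × 7.85 g/cm³ = 360 g·m⁻²·a⁻¹

r_corr = 360 g·m⁻²·a⁻¹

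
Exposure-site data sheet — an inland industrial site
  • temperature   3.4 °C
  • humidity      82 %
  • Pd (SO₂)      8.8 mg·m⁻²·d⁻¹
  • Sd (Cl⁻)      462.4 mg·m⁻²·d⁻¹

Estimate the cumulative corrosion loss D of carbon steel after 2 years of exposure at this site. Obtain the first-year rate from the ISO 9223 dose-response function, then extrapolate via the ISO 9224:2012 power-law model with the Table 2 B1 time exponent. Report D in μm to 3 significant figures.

D(2) = 128 μm

carbon steel: temperature factor f = +0.150·(-6.6) = -0.9900
  sulphur-dioxide contribution → 10.5 μm/a
  chloride contribution → 78.56 μm/a
  total first-year rate 89.06 μm/a
Long-term exponent b (ISO 9224 Table 2, B1) = 0.523
  D(2) = 89.06 × 2^0.523 = 89.06 × 1.437 = 128 μm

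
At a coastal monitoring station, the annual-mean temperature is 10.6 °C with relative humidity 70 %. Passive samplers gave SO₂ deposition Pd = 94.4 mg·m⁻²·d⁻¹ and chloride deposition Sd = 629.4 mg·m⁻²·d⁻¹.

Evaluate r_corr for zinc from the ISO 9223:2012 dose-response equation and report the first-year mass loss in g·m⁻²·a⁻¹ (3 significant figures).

zinc: f(T) = -0.071·(T−10) [T>10 °C] = -0.0426
  SO₂ term: 0.0129·94.4^0.44·exp(0.046·70-0.0426) = 2.288
  Sd branch = 0.0175·Sd^0.57·e^(0.008·RH+0.085·T) = 2.971 μm/a
  r_corr = 2.288 + 2.971 = 5.259 μm/a
Convert to mass loss: 5.259 μm/a × 7.14 g/cm³ = 37.55 g·m⁻²·a⁻¹

r_corr = 37.6 g·m⁻²·a⁻¹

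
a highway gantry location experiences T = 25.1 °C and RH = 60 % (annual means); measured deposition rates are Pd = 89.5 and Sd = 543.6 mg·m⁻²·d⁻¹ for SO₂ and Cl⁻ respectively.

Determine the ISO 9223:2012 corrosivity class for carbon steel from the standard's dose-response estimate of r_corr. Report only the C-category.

C5

carbon steel: temperature factor f = -0.054·(15.1) = -0.8154
  Pd branch = 1.77·Pd^0.52·e^(0.02·RH+f) = 26.91 μm/a
  Sd branch = 0.102·Sd^0.62·e^(0.033·RH+0.04·T) = 100.1 μm/a
  sum: 26.91 + 100.1 → r_corr = 127 μm/a
ISO 9223 Table 2 (carbon steel): 80 < 127 ≤ 200 μm/a ⇒ C5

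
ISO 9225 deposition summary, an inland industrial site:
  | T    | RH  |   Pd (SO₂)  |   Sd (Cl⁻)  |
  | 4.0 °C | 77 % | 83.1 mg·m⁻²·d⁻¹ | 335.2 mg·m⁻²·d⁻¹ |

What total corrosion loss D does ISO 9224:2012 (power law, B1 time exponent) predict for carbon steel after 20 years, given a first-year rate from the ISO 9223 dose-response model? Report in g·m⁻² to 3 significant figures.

carbon steel: T≤10 °C ⇒ hinge +0.150·(4.0−10) = -0.9000
  sulphur-dioxide contribution → 33.43 μm/a
  chloride contribution → 55.89 μm/a
  total first-year rate 89.32 μm/a
Power-law: D(20) = r_corr · 20^0.523
  D(20) = 89.32 × 20^0.523 = 89.32 × 4.791 = 427.9 μm
  Mass loss = 427.9 μm × 7.85 g/cm³ = 3359 g·m⁻²

D(20) = 3.36e+03 g·m⁻²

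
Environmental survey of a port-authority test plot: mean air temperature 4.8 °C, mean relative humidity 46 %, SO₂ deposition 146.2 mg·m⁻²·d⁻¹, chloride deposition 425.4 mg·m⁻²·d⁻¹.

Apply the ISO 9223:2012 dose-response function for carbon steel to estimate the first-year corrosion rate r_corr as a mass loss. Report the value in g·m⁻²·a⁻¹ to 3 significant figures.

carbon steel: temperature factor f = +0.150·(-5.2) = -0.7800
  sulphur-dioxide contribution → 27.2 μm/a
  chloride contribution → 24.05 μm/a
  ⇒ r_corr(carbon steel) = 51.25 μm/a
Convert to mass loss: 51.25 μm/a × 7.85 g/cm³ = 402.3 g·m⁻²·a⁻¹

r_corr = 402 g·m⁻²·a⁻¹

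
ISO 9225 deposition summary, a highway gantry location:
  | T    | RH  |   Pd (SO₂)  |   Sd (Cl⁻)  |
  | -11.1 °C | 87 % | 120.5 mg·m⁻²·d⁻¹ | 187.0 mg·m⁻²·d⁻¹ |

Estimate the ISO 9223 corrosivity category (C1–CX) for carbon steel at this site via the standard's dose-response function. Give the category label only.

carbon steel: f(T) = +0.150·(T−10) [T≤10 °C] = -3.1650
  Pd branch = 1.77·Pd^0.52·e^(0.02·RH+f) = 5.143 μm/a
  Cl⁻ term: 0.102·187.0^0.62·exp(0.033·87+0.04·-11.1) = 29.59
  sum: 5.143 + 29.59 → r_corr = 34.74 μm/a
34.7 μm/a falls in (25, 50] for carbon steel → category C3

C3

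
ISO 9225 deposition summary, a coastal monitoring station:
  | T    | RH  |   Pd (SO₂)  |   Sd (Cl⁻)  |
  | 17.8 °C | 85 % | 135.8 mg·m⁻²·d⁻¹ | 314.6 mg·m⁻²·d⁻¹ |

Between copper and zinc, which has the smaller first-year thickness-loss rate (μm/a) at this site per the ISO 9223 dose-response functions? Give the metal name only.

copper: temperature factor f = -0.080·(7.8) = -0.6240
  SO₂ term: 0.0053·135.8^0.26·exp(0.059·85-0.6240) = 1.534
  Sd branch = 0.01025·Sd^0.27·e^(0.036·RH+0.049·T) = 2.471 μm/a
  r_corr = 1.534 + 2.471 = 4.005 μm/a
zinc: f(T) = -0.071·(T−10) [T>10 °C] = -0.5538
  Pd branch = 0.0129·Pd^0.44·e^(0.046·RH+f) = 3.211 μm/a
  Sd branch = 0.0175·Sd^0.57·e^(0.008·RH+0.085·T) = 4.161 μm/a
  r_corr = 3.211 + 4.161 = 7.372 μm/a
Ordering by μm/a: zinc (7.37) > copper (4)

copper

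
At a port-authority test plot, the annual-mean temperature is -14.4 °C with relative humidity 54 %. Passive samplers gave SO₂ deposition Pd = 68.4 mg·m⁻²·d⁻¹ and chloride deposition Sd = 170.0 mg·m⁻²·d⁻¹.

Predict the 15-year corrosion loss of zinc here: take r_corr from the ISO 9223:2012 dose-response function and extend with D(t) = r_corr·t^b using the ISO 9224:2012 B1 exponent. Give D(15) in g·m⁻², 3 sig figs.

D(15) = 34.9 g·m⁻²

zinc: f(T) = +0.038·(T−10) [T≤10 °C] = -0.9272
  sulphur-dioxide contribution → 0.3928 μm/a
  chloride contribution → 0.1481 μm/a
  total first-year rate 0.5408 μm/a
Long-term exponent b (ISO 9224 Table 2, B1) = 0.813
  D(15) = 0.5408 × 15^0.813 = 0.5408 × 9.04 = 4.889 μm
  Mass loss = 4.889 μm × 7.14 g/cm³ = 34.91 g·m⁻²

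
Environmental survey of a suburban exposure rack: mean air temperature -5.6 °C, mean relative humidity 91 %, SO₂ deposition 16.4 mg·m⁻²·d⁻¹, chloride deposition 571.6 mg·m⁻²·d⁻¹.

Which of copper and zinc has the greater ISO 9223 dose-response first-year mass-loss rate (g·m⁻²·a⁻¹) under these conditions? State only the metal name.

copper: temperature factor f = +0.126·(-15.6) = -1.9656
  SO₂ term: 0.0053·16.4^0.26·exp(0.059·91-1.9656) = 0.3298
  Cl⁻ term: 0.01025·571.6^0.27·exp(0.036·91+0.049·-5.6) = 1.145
  r_corr = 0.3298 + 1.145 = 1.475 μm/a
  mass loss = 1.475 μm/a × 8.96 g/cm³ = 13.21 g·m⁻²·a⁻¹
zinc: f(T) = +0.038·(T−10) [T≤10 °C] = -0.5928
  Pd branch = 0.0129·Pd^0.44·e^(0.046·RH+f) = 1.606 μm/a
  Sd branch = 0.0175·Sd^0.57·e^(0.008·RH+0.085·T) = 0.8395 μm/a
  r_corr = 1.606 + 0.8395 = 2.445 μm/a
  mass loss = 2.445 μm/a × 7.14 g/cm³ = 17.46 g·m⁻²·a⁻¹
Ordering by g·m⁻²·a⁻¹: zinc (17.5) > copper (13.2)

zinc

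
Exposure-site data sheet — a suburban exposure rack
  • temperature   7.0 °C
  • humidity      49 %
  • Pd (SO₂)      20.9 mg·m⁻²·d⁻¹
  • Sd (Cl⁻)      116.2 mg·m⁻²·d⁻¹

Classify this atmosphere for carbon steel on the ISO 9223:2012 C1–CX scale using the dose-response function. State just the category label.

C3

carbon steel: f(T) = +0.150·(T−10) [T≤10 °C] = -0.4500
  Pd branch = 1.77·Pd^0.52·e^(0.02·RH+f) = 14.61 μm/a
  Sd branch = 0.102·Sd^0.62·e^(0.033·RH+0.04·T) = 12.97 μm/a
  sum: 14.61 + 12.97 → r_corr = 27.58 μm/a
Category bounds: 25…50 μm/a bracket r_corr ⇒ C3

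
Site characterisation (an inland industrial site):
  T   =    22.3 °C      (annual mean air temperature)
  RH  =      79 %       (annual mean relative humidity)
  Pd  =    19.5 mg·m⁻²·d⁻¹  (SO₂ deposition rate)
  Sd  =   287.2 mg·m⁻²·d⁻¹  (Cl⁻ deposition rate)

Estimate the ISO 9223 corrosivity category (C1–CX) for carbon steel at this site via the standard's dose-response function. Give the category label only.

carbon steel: T>10 °C ⇒ hinge -0.054·(22.3−10) = -0.6642
  SO₂ term: 1.77·19.5^0.52·exp(0.02·79-0.6642) = 20.73
  Cl⁻ term: 0.102·287.2^0.62·exp(0.033·79+0.04·22.3) = 112.8
  sum: 20.73 + 112.8 → r_corr = 133.5 μm/a
Category bounds: 80…200 μm/a bracket r_corr ⇒ C5

C5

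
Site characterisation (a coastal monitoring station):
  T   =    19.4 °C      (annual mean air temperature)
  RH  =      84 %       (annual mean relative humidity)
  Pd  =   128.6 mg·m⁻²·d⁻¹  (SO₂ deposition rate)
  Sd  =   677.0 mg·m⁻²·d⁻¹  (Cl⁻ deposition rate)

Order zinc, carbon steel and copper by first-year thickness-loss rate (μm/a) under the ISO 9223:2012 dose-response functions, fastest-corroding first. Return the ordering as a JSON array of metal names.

zinc: f(T) = -0.071·(T−10) [T>10 °C] = -0.6674
  Pd branch = 0.0129·Pd^0.44·e^(0.046·RH+f) = 2.673 μm/a
  Sd branch = 0.0175·Sd^0.57·e^(0.008·RH+0.085·T) = 7.319 μm/a
  sum: 2.673 + 7.319 → r_corr = 9.992 μm/a
carbon steel: T>10 °C ⇒ hinge -0.054·(19.4−10) = -0.5076
  Pd branch = 1.77·Pd^0.52·e^(0.02·RH+f) = 71.44 μm/a
  Sd branch = 0.102·Sd^0.62·e^(0.033·RH+0.04·T) = 201.6 μm/a
  r_corr = 71.44 + 201.6 = 273 μm/a
copper: f(T) = -0.080·(T−10) [T>10 °C] = -0.7520
  Pd branch = 0.0053·Pd^0.26·e^(0.059·RH+f) = 1.254 μm/a
  Sd branch = 0.01025·Sd^0.27·e^(0.036·RH+0.049·T) = 3.171 μm/a
  sum: 1.254 + 3.171 → r_corr = 4.425 μm/a
Ordering by μm/a: carbon steel (273) > zinc (9.99) > copper (4.42)

["carbon steel", "zinc", "copper"]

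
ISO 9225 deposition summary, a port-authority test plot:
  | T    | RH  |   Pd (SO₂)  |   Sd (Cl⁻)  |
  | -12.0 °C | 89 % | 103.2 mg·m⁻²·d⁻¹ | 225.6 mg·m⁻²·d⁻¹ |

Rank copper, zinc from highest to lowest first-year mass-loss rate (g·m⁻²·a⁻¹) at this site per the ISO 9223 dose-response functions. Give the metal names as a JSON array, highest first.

copper: T≤10 °C ⇒ hinge +0.126·(-12.0−10) = -2.7720
  sulphur-dioxide contribution → 0.2111 μm/a
  chloride contribution → 0.6057 μm/a
  total first-year rate 0.8168 μm/a
  mass loss = 0.8168 μm/a × 8.96 g/cm³ = 7.318 g·m⁻²·a⁻¹
zinc: f(T) = +0.038·(T−10) [T≤10 °C] = -0.8360
  sulphur-dioxide contribution → 2.58 μm/a
  chloride contribution → 0.2823 μm/a
  total first-year rate 2.862 μm/a
  mass loss = 2.862 μm/a × 7.14 g/cm³ = 20.43 g·m⁻²·a⁻¹
Ordering by g·m⁻²·a⁻¹: zinc (20.4) > copper (7.32)

["zinc", "copper"]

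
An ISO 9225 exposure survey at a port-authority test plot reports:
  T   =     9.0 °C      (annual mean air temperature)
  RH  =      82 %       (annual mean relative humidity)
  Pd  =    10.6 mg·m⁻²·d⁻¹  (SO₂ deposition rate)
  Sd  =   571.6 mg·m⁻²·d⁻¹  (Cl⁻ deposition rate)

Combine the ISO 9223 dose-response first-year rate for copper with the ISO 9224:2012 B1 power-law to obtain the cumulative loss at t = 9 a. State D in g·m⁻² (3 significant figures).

copper: f(T) = +0.126·(T−10) [T≤10 °C] = -0.1260
  Pd branch = 0.0053·Pd^0.26·e^(0.059·RH+f) = 1.09 μm/a
  Cl⁻ term: 0.01025·571.6^0.27·exp(0.036·82+0.049·9.0) = 1.693
  sum: 1.09 + 1.693 → r_corr = 2.783 μm/a
ISO 9224: D(t) = r_corr · t^b with b = 0.667 (copper, B1)
  D(9) = 2.783 × 9^0.667 = 2.783 × 4.33 = 12.05 μm
  Mass loss = 12.05 μm × 8.96 g/cm³ = 108 g·m⁻²

D(9) = 108 g·m⁻²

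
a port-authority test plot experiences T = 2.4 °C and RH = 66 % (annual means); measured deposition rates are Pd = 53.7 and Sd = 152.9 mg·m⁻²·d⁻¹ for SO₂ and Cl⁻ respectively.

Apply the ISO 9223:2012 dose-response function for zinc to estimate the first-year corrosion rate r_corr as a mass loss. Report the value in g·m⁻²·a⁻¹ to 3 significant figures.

zinc: f(T) = +0.038·(T−10) [T≤10 °C] = -0.2888
  Pd branch = 0.0129·Pd^0.44·e^(0.046·RH+f) = 1.161 μm/a
  Cl⁻ term: 0.0175·152.9^0.57·exp(0.008·66+0.085·2.4) = 0.6398
  sum: 1.161 + 0.6398 → r_corr = 1.801 μm/a
Convert to mass loss: 1.801 μm/a × 7.14 g/cm³ = 12.86 g·m⁻²·a⁻¹

r_corr = 12.9 g·m⁻²·a⁻¹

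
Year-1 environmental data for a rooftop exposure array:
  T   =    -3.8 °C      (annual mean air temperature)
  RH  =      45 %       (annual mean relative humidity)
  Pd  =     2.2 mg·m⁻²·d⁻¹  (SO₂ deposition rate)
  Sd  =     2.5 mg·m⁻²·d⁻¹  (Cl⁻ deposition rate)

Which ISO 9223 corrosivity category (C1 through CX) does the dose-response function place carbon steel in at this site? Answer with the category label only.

C2

carbon steel: temperature factor f = +0.150·(-13.8) = -2.0700
  Pd branch = 1.77·Pd^0.52·e^(0.02·RH+f) = 0.8278 μm/a
  Cl⁻ term: 0.102·2.5^0.62·exp(0.033·45+0.04·-3.8) = 0.6827
  sum: 0.8278 + 0.6827 → r_corr = 1.51 μm/a
1.51 μm/a falls in (1.3, 25] for carbon steel → category C2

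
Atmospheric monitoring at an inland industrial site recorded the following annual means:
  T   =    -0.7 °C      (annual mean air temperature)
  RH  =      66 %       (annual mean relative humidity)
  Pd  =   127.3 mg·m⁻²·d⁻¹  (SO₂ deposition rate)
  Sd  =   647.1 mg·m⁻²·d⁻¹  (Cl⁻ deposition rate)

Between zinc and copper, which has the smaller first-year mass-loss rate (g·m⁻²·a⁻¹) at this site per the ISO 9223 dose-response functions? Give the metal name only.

zinc: f(T) = +0.038·(T−10) [T≤10 °C] = -0.4066
  SO₂ term: 0.0129·127.3^0.44·exp(0.046·66-0.4066) = 1.509
  Sd branch = 0.0175·Sd^0.57·e^(0.008·RH+0.085·T) = 1.119 μm/a
  sum: 1.509 + 1.119 → r_corr = 2.628 μm/a
  mass loss = 2.628 μm/a × 7.14 g/cm³ = 18.76 g·m⁻²·a⁻¹
copper: T≤10 °C ⇒ hinge +0.126·(-0.7−10) = -1.3482
  Pd branch = 0.0053·Pd^0.26·e^(0.059·RH+f) = 0.2383 μm/a
  Sd branch = 0.01025·Sd^0.27·e^(0.036·RH+0.049·T) = 0.6119 μm/a
  sum: 0.2383 + 0.6119 → r_corr = 0.8502 μm/a
  mass loss = 0.8502 μm/a × 8.96 g/cm³ = 7.618 g·m⁻²·a⁻¹
Ordering by g·m⁻²·a⁻¹: zinc (18.8) > copper (7.62)

copper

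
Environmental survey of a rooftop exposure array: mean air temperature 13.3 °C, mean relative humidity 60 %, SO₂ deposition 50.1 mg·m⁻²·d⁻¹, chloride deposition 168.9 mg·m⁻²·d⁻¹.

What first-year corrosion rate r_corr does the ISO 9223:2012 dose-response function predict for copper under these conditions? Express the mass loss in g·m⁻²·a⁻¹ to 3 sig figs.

copper: T>10 °C ⇒ hinge -0.080·(13.3−10) = -0.2640
  SO₂ term: 0.0053·50.1^0.26·exp(0.059·60-0.2640) = 0.3881
  Sd branch = 0.01025·Sd^0.27·e^(0.036·RH+0.049·T) = 0.6812 μm/a
  r_corr = 0.3881 + 0.6812 = 1.069 μm/a
Convert to mass loss: 1.069 μm/a × 8.96 g/cm³ = 9.581 g·m⁻²·a⁻¹

r_corr = 9.58 g·m⁻²·a⁻¹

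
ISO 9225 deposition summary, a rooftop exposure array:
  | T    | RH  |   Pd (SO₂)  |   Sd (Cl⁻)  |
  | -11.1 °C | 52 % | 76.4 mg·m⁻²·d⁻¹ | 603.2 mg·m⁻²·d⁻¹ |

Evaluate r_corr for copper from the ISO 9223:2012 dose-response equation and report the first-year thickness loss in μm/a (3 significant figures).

r_corr = 0.243 μm/a

copper: f(T) = +0.126·(T−10) [T≤10 °C] = -2.6586
  sulphur-dioxide contribution → 0.02464 μm/a
  chloride contribution → 0.2179 μm/a
  total first-year rate 0.2425 μm/a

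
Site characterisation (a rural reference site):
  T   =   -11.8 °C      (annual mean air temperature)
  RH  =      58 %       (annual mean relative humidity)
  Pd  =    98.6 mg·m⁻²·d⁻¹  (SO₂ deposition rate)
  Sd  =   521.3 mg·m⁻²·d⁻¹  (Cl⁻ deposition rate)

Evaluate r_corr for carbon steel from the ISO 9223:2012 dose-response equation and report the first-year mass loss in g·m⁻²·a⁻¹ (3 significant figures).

r_corr = 182 g·m⁻²·a⁻¹

carbon steel: temperature factor f = +0.150·(-21.8) = -3.2700
  SO₂ term: 1.77·98.6^0.52·exp(0.02·58-3.2700) = 2.336
  Cl⁻ term: 0.102·521.3^0.62·exp(0.033·58+0.04·-11.8) = 20.87
  sum: 2.336 + 20.87 → r_corr = 23.2 μm/a
Convert to mass loss: 23.2 μm/a × 7.85 g/cm³ = 182.1 g·m⁻²·a⁻¹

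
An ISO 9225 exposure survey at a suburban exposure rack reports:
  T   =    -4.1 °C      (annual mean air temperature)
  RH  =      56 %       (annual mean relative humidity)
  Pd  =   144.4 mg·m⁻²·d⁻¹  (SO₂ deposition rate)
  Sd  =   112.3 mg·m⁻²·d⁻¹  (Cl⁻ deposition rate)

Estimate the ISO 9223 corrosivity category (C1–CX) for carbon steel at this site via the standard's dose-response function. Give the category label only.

carbon steel: T≤10 °C ⇒ hinge +0.150·(-4.1−10) = -2.1150
  sulphur-dioxide contribution → 8.686 μm/a
  chloride contribution → 10.26 μm/a
  total first-year rate 18.95 μm/a
ISO 9223 Table 2 (carbon steel): 1.3 < 18.9 ≤ 25 μm/a ⇒ C2

C2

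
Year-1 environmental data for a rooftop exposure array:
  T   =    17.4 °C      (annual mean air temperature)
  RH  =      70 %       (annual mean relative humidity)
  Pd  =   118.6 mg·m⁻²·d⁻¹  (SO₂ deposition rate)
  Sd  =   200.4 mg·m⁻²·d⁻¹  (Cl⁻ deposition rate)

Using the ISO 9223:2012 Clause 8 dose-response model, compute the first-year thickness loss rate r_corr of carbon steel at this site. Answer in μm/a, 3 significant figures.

carbon steel: T>10 °C ⇒ hinge -0.054·(17.4−10) = -0.3996
  Pd branch = 1.77·Pd^0.52·e^(0.02·RH+f) = 57.67 μm/a
  Cl⁻ term: 0.102·200.4^0.62·exp(0.033·70+0.04·17.4) = 55.11
  r_corr = 57.67 + 55.11 = 112.8 μm/a

r_corr = 113 μm/a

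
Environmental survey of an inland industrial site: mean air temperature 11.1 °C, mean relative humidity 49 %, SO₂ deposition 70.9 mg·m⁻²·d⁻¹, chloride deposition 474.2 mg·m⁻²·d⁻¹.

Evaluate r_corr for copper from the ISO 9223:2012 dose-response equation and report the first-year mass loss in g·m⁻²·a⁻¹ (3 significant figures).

r_corr = 7.25 g·m⁻²·a⁻¹

copper: temperature factor f = -0.080·(1.1) = -0.0880
  sulphur-dioxide contribution → 0.2647 μm/a
  chloride contribution → 0.5439 μm/a
  ⇒ r_corr(copper) = 0.8086 μm/a
Convert to mass loss: 0.8086 μm/a × 8.96 g/cm³ = 7.245 g·m⁻²·a⁻¹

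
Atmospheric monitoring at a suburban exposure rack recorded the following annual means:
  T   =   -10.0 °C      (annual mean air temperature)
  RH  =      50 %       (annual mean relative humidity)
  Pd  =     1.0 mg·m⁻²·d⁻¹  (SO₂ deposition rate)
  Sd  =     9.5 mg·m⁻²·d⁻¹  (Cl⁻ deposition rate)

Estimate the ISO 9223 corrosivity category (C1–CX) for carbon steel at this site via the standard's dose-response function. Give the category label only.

C2

carbon steel: T≤10 °C ⇒ hinge +0.150·(-10.0−10) = -3.0000
  Pd branch = 1.77·Pd^0.52·e^(0.02·RH+f) = 0.2395 μm/a
  Cl⁻ term: 0.102·9.5^0.62·exp(0.033·50+0.04·-10.0) = 1.438
  r_corr = 0.2395 + 1.438 = 1.677 μm/a
1.68 μm/a falls in (1.3, 25] for carbon steel → category C2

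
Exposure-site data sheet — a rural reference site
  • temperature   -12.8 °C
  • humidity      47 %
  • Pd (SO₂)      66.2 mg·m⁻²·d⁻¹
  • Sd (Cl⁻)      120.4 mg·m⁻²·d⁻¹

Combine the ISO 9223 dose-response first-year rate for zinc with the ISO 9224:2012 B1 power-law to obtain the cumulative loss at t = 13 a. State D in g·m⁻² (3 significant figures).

D(13) = 24.7 g·m⁻²

zinc: temperature factor f = +0.038·(-22.8) = -0.8664
  SO₂ term: 0.0129·66.2^0.44·exp(0.046·47-0.8664) = 0.2982
  Cl⁻ term: 0.0175·120.4^0.57·exp(0.008·47+0.085·-12.8) = 0.1318
  sum: 0.2982 + 0.1318 → r_corr = 0.4299 μm/a
ISO 9224: D(t) = r_corr · t^b with b = 0.813 (zinc, B1)
  D(13) = 0.4299 × 13^0.813 = 0.4299 × 8.047 = 3.46 μm
  Mass loss = 3.46 μm × 7.14 g/cm³ = 24.7 g·m⁻²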